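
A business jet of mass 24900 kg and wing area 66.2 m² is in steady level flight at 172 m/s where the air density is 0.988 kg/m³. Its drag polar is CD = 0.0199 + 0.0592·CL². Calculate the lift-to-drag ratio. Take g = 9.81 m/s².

In steady level flight, lift balances weight: W = mg = 24900 × 9.81 = 2.4427×10^5 N.
q = ½ρv² = ½ × 0.988 × 172² = 14610 Pa.
Required CL = L/(qS) = 2.4427×10^5/(14610·66.2) = 0.2525.
CD = 0.0199 + 0.0592 × 0.2525² = 0.02367.
L/D = CL/CD = 0.2525 / 0.02367 = 10.7

L/D = 10.7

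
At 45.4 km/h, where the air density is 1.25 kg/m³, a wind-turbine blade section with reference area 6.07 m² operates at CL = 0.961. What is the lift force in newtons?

L = 580 N

Convert speed: v = 45.4 km/h ÷ 3.6 = 12.61 m/s.
Dynamic pressure q = ½ρv² = ½ × 1.25 × 12.61² = 99.4 Pa.
L = q·S·CL = 99.4 × 6.07 × 0.961 = 580 N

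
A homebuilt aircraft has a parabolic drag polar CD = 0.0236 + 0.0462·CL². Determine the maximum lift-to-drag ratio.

For CD = CD0 + K·CL², (L/D)max occurs at CL* = √(CD0/K) and equals 1/(2√(K·CD0)).
(L/D)max = 1/(2√(0.0462 × 0.0236)) = 1/(2 × 0.03302) = 15.1

(L/D)max = 15.1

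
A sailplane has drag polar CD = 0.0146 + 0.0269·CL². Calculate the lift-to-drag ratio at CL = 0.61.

CD = 0.0146 + 0.0269 × 0.61² = 0.02461
L/D = CL/CD = 0.61 / 0.02461 = 24.8

L/D = 24.8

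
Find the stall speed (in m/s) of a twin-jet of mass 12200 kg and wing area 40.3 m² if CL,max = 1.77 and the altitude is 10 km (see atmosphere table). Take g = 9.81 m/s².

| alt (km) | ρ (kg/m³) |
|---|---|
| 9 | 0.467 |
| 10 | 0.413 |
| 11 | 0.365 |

V_stall = 90.1 m/s

At 10 km, from the table: ρ = 0.413 kg/m³.
Weight W = mg = 12200 × 9.81 = 1.197×10^5 N.
From L = ½ρV²S·CL,max = W: V_stall = √(2W/(ρSCL,max)) = √(2·1.197×10^5/(0.413·40.3·1.77))
V_stall = √8125 = 90.1 m/s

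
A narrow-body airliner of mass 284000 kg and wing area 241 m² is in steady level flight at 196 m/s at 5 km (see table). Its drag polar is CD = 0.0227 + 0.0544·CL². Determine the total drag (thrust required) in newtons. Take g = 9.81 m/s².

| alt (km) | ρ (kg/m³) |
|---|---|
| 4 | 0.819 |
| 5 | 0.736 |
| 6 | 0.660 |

D = 2.01×10^5 N

At 5 km, from the table: ρ = 0.736 kg/m³.
In steady level flight, lift balances weight: W = mg = 284000 × 9.81 = 2.786×10^6 N.
Dynamic pressure q = 0.5 × 0.736 × 196² = 14140 Pa.
Required CL = L/(qS) = 2.786×10^6/(14140·241) = 0.8177.
CD = 0.0227 + 0.0544 × 0.8177² = 0.05908.
D = q·S·CD = 14140 × 241 × 0.05908 = 2.013×10^5 N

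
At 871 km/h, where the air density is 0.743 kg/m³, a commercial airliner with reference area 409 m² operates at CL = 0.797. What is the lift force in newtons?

Convert speed: v = 871 km/h ÷ 3.6 = 241.9 m/s.
Dynamic pressure q = ½ρv² = ½ × 0.743 × 241.9² = 21750 Pa.
L = q·S·CL = 21750 × 409 × 0.797 = 7.09×10^6 N ≈ 7090 kN

L = 7.09×10^6 N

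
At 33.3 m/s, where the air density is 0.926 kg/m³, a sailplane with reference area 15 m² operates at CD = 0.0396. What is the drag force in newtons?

Dynamic pressure q = ½ρv² = ½ × 0.926 × 33.3² = 513.4 Pa.
D = q·S·CD = 513.4 × 15 × 0.0396 = 305 N

D = 305 N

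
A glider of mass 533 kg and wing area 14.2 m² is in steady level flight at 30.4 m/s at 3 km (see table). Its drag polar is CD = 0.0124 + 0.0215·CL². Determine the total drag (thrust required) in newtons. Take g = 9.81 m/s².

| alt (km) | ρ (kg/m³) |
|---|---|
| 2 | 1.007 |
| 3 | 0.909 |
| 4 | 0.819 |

At 3 km, from the table: ρ = 0.909 kg/m³.
Level flight ⇒ L = W = m·g = 533 × 9.81 = 5228.7 N.
Dynamic pressure q = 0.5 × 0.909 × 30.4² = 420 Pa.
Required CL = L/(qS) = 5228.7/(420·14.2) = 0.8767.
CD = 0.0124 + 0.0215 × 0.8767² = 0.02892.
D = q·S·CD = 420 × 14.2 × 0.02892 = 172.5 N

D = 173 N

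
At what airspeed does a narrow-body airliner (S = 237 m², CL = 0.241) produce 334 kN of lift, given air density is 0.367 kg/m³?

L = ½ρv²S·CL ⇒ v = √(2L/(ρ·S·CL))
v = √(2 × 3.34×10^5 / (0.367 × 237 × 0.241)) = √31870 = 179 m/s

v = 179 m/s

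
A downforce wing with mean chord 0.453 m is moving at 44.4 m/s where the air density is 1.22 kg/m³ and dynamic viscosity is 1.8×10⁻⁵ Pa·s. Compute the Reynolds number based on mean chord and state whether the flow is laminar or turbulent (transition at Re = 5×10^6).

Re = ρ·v·c/μ = 1.22 × 44.4 × 0.453 / (1.8×10⁻⁵) = 1.36×10^6
Since 1.36×10^6 < 5×10^6, the flow is laminar.

Re = 1.36×10^6 (laminar)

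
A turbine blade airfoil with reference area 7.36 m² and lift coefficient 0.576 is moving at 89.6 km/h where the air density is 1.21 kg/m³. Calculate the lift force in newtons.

Convert speed: v = 89.6 km/h ÷ 3.6 = 24.89 m/s.
L = ½ρv²S·CL = ½ × 1.21 × 24.89² × 7.36 × 0.576 = 1590 N

L = 1590 N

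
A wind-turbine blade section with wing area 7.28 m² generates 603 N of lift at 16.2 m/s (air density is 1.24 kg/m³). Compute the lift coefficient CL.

From L = ½ρv²S·CL, rearranging gives CL = 2L/(ρv²S).
CL = 2 × 603 / (1.24 × 16.2² × 7.28) = 0.509

CL = 0.509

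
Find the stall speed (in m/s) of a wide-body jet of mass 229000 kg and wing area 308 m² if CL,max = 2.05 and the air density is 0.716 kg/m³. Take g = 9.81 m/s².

V_stall = 99.7 m/s

Weight W = mg = 229000 × 9.81 = 2.246×10^6 N.
V_stall = √(2W/(ρ·S·CL,max)) = √(2 × 2.246×10^6 / (0.716 × 308 × 2.05))
V_stall = √9938 = 99.7 m/s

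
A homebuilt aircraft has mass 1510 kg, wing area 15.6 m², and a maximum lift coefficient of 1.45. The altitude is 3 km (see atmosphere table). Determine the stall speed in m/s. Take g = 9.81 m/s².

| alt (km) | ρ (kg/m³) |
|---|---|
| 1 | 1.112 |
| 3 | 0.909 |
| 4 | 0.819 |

V_stall = 38 m/s

At 3 km, from the table: ρ = 0.909 kg/m³.
Stall occurs when L = W at CL,max. W = mg = 1510 × 9.81 = 14810 N.
From L = ½ρV²S·CL,max = W: V_stall = √(2W/(ρSCL,max)) = √(2·14810/(0.909·15.6·1.45))
V_stall = √1441 = 38 m/s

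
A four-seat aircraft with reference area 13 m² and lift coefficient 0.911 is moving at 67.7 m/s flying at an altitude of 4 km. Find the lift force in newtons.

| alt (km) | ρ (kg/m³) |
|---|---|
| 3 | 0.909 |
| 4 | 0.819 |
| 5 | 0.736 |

L = 22200 N

At 4 km, from the table: ρ = 0.819 kg/m³.
L = ½ρv²S·CL = ½ × 0.819 × 67.7² × 13 × 0.911 = 22200 N ≈ 22.2 kN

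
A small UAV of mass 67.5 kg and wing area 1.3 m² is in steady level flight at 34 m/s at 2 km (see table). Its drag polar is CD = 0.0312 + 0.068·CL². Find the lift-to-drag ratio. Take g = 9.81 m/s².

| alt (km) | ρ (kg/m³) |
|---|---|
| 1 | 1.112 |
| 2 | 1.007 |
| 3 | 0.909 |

L/D = 10.5

At 2 km, from the table: ρ = 1.007 kg/m³.
In steady level flight, lift balances weight: W = mg = 67.5 × 9.81 = 662.18 N.
Dynamic pressure q = 0.5 × 1.007 × 34² = 582 Pa.
CL = W/(q·S) = 662.18 / (582 × 1.3) = 0.8751.
CD = 0.0312 + 0.068 × 0.8751² = 0.08328.
L/D = CL/CD = 0.8751 / 0.08328 = 10.5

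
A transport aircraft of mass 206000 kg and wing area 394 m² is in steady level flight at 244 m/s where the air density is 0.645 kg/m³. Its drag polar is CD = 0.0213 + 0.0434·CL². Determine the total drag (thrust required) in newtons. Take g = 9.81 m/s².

D = 1.85×10^5 N

Weight W = mg = 206000 × 9.81 = 2.0209×10^6 N; in level flight L = W.
Dynamic pressure q = 0.5 × 0.645 × 244² = 19200 Pa.
Required CL = L/(qS) = 2.0209×10^6/(19200·394) = 0.2671.
CD = 0.0213 + 0.0434 × 0.2671² = 0.0244.
D = q·S·CD = 19200 × 394 × 0.0244 = 1.846×10^5 N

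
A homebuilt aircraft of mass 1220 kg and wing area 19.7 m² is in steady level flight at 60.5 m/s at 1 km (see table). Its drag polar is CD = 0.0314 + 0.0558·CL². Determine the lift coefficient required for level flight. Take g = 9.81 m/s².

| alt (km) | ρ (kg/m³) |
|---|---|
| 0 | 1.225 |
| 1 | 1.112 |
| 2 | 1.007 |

At 1 km, from the table: ρ = 1.112 kg/m³.
In steady level flight, lift balances weight: W = mg = 1220 × 9.81 = 11968 N.
q = ½ρv² = ½ × 1.112 × 60.5² = 2035 Pa.
CL = 2W/(ρv²S) = 2×11968/(1.112×60.5²×19.7) = 0.2985.

CL = 0.299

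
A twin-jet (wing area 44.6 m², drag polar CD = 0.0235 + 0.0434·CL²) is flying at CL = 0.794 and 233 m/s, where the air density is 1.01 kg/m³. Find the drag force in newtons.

CD = 0.0235 + 0.0434 × 0.794² = 0.05086
D = ½ρv²S·CD = ½ × 1.01 × 233² × 44.6 × 0.05086 = 62200 N

D = 62200 N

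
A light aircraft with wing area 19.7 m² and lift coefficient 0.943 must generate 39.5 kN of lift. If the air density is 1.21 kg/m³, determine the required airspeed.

L = ½ρv²S·CL ⇒ v = √(2L/(ρ·S·CL))
v = √(2 × 39500 / (1.21 × 19.7 × 0.943)) = √3515 = 59.3 m/s

v = 59.3 m/s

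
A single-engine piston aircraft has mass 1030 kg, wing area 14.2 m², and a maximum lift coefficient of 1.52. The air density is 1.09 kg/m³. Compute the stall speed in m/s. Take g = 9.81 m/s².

V_stall = 29.3 m/s

Weight W = mg = 1030 × 9.81 = 10100 N.
From L = ½ρV²S·CL,max = W: V_stall = √(2W/(ρSCL,max)) = √(2·10100/(1.09·14.2·1.52))
V_stall = √859 = 29.3 m/s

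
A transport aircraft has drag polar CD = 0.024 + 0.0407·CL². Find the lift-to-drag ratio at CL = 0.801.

L/D = 16

CD = 0.024 + 0.0407 × 0.801² = 0.05011
L/D = CL/CD = 0.801 / 0.05011 = 16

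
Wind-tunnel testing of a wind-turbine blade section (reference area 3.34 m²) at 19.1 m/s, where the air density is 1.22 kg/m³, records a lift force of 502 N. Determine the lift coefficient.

From L = ½ρv²S·CL, rearranging gives CL = 2L/(ρv²S).
CL = 2 × 502 / (1.22 × 19.1² × 3.34) = 0.675

CL = 0.675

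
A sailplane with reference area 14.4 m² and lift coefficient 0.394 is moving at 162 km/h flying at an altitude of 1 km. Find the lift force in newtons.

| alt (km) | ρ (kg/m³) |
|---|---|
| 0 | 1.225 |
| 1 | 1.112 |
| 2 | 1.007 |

At 1 km, from the table: ρ = 1.112 kg/m³.
Convert speed: v = 162 km/h ÷ 3.6 = 45 m/s.
L = ½ρv²S·CL = ½ × 1.112 × 45² × 14.4 × 0.394 = 6390 N ≈ 6.39 kN

L = 6390 N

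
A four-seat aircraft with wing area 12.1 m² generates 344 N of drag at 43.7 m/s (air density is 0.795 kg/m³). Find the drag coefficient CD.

CD = 0.0375

From D = ½ρv²S·CD, rearranging gives CD = 2D/(ρv²S).
CD = 2 × 344 / (0.795 × 43.7² × 12.1) = 0.0375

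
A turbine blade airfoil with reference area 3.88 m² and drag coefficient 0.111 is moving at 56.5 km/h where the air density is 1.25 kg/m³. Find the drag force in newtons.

Convert speed: v = 56.5 km/h ÷ 3.6 = 15.69 m/s.
Dynamic pressure q = ½ρv² = ½ × 1.25 × 15.69² = 153.9 Pa.
D = q·S·CD = 153.9 × 3.88 × 0.111 = 66.3 N

D = 66.3 N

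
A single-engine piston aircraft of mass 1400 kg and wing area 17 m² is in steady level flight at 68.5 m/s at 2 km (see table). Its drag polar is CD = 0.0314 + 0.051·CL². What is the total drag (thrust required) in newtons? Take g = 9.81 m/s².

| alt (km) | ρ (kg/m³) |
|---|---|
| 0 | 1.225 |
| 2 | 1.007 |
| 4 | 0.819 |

At 2 km, from the table: ρ = 1.007 kg/m³.
Level flight ⇒ L = W = m·g = 1400 × 9.81 = 13734 N.
Dynamic pressure q = 0.5 × 1.007 × 68.5² = 2363 Pa.
Required CL = L/(qS) = 13734/(2363·17) = 0.342.
CD = 0.0314 + 0.051 × 0.342² = 0.03736.
D = q·S·CD = 2363 × 17 × 0.03736 = 1501 N

D = 1500 N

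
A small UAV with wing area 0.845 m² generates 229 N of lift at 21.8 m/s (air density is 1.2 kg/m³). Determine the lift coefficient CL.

From L = ½ρv²S·CL, rearranging gives CL = 2L/(ρv²S).
CL = 2 × 229 / (1.2 × 21.8² × 0.845) = 0.95

CL = 0.95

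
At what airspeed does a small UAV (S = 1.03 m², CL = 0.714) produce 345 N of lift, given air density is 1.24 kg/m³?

v = 27.5 m/s

L = ½ρv²S·CL ⇒ v = √(2L/(ρ·S·CL))
v = √(2 × 345 / (1.24 × 1.03 × 0.714)) = √756.6 = 27.5 m/s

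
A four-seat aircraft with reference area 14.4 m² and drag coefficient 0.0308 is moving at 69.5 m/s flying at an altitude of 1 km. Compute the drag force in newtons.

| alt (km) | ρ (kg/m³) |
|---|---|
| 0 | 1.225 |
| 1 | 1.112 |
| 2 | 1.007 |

D = 1190 N

At 1 km, from the table: ρ = 1.112 kg/m³.
D = ½ρv²S·CD = ½ × 1.112 × 69.5² × 14.4 × 0.0308 = 1190 N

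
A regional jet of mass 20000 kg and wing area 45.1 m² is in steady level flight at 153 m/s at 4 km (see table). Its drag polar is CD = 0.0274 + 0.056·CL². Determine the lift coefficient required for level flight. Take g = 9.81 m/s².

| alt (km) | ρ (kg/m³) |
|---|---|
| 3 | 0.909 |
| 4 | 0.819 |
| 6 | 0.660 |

At 4 km, from the table: ρ = 0.819 kg/m³.
In steady level flight, lift balances weight: W = mg = 20000 × 9.81 = 1.962×10^5 N.
Dynamic pressure q = 0.5 × 0.819 × 153² = 9586 Pa.
Required CL = L/(qS) = 1.962×10^5/(9586·45.1) = 0.4538.

CL = 0.454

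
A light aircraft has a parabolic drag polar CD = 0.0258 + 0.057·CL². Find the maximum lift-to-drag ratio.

(L/D)max = 13

For CD = CD0 + K·CL², (L/D)max occurs at CL* = √(CD0/K) and equals 1/(2√(K·CD0)).
(L/D)max = 1/(2√(0.057 × 0.0258)) = 1/(2 × 0.03835) = 13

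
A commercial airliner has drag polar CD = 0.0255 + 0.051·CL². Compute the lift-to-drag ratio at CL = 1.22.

L/D = 12

CD = 0.0255 + 0.051 × 1.22² = 0.1014
L/D = CL/CD = 1.22 / 0.1014 = 12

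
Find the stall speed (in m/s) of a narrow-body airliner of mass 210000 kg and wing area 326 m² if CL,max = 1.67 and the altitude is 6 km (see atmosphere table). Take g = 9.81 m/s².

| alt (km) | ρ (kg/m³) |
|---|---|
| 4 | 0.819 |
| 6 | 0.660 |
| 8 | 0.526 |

At 6 km, from the table: ρ = 0.660 kg/m³.
Weight W = mg = 210000 × 9.81 = 2.06×10^6 N.
From L = ½ρV²S·CL,max = W: V_stall = √(2W/(ρSCL,max)) = √(2·2.06×10^6/(0.66·326·1.67))
V_stall = √11470 = 107 m/s

V_stall = 107 m/s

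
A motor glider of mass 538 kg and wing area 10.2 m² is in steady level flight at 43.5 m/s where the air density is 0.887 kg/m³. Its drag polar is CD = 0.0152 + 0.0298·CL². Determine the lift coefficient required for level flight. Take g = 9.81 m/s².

CL = 0.617

Level flight ⇒ L = W = m·g = 538 × 9.81 = 5277.8 N.
q = ½ρv² = ½ × 0.887 × 43.5² = 839.2 Pa.
Required CL = L/(qS) = 5277.8/(839.2·10.2) = 0.6166.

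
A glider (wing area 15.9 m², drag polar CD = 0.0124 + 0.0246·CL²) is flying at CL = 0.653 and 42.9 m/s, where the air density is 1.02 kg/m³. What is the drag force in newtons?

D = 342 N

CD = 0.0124 + 0.0246 × 0.653² = 0.02289
D = ½ρv²S·CD = ½ × 1.02 × 42.9² × 15.9 × 0.02289 = 342 N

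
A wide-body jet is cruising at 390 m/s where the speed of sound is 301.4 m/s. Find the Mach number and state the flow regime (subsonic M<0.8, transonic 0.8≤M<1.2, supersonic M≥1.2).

M = 1.29 (supersonic)

M = v/a = 390 / 301.4 = 1.29
M = 1.29 → supersonic.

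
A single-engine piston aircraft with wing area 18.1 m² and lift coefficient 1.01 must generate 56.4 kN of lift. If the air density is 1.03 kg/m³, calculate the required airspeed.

v = 77.4 m/s

L = ½ρv²S·CL ⇒ v = √(2L/(ρ·S·CL))
v = √(2 × 56400 / (1.03 × 18.1 × 1.01)) = √5991 = 77.4 m/s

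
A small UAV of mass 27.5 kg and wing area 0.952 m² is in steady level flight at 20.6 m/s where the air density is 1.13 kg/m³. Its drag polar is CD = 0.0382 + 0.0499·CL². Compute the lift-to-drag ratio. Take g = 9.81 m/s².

In steady level flight, lift balances weight: W = mg = 27.5 × 9.81 = 269.78 N.
q = ½ρv² = ½ × 1.13 × 20.6² = 239.8 Pa.
CL = W/(q·S) = 269.78 / (239.8 × 0.952) = 1.182.
CD = 0.0382 + 0.0499 × 1.182² = 0.1079.
L/D = CL/CD = 1.182 / 0.1079 = 11

L/D = 11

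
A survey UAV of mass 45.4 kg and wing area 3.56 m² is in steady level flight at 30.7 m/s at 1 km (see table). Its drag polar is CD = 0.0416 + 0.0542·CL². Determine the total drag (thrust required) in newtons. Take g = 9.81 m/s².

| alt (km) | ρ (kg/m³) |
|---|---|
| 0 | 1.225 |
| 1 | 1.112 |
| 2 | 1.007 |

At 1 km, from the table: ρ = 1.112 kg/m³.
In steady level flight, lift balances weight: W = mg = 45.4 × 9.81 = 445.37 N.
q = ½ρv² = ½ × 1.112 × 30.7² = 524 Pa.
CL = W/(q·S) = 445.37 / (524 × 3.56) = 0.2387.
CD = 0.0416 + 0.0542 × 0.2387² = 0.04469.
D = q·S·CD = 524 × 3.56 × 0.04469 = 83.37 N

D = 83.4 N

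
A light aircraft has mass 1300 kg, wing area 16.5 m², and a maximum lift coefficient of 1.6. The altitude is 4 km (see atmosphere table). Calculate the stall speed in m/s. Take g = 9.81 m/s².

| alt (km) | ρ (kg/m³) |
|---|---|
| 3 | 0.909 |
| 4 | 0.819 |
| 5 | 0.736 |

At 4 km, from the table: ρ = 0.819 kg/m³.
Weight W = mg = 1300 × 9.81 = 12750 N.
From L = ½ρV²S·CL,max = W: V_stall = √(2W/(ρSCL,max)) = √(2·12750/(0.819·16.5·1.6))
V_stall = √1180 = 34.3 m/s

V_stall = 34.3 m/s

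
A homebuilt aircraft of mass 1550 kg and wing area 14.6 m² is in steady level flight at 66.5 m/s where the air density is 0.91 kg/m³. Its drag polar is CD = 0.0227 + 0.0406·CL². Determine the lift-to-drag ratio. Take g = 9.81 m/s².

L/D = 15.4

In steady level flight, lift balances weight: W = mg = 1550 × 9.81 = 15206 N.
q = ½ρv² = ½ × 0.91 × 66.5² = 2012 Pa.
CL = 2W/(ρv²S) = 2×15206/(0.91×66.5²×14.6) = 0.5176.
CD = 0.0227 + 0.0406 × 0.5176² = 0.03358.
L/D = CL/CD = 0.5176 / 0.03358 = 15.4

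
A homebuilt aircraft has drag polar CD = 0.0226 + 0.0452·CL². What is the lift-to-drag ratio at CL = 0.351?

CD = 0.0226 + 0.0452 × 0.351² = 0.02817
L/D = CL/CD = 0.351 / 0.02817 = 12.5

L/D = 12.5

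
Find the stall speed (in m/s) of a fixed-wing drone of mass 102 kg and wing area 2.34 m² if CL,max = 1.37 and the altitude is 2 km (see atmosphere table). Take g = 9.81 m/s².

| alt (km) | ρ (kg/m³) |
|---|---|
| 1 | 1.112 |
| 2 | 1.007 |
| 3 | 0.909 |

At 2 km, from the table: ρ = 1.007 kg/m³.
Stall occurs when L = W at CL,max. W = mg = 102 × 9.81 = 1001 N.
From L = ½ρV²S·CL,max = W: V_stall = √(2W/(ρSCL,max)) = √(2·1001/(1.007·2.34·1.37))
V_stall = √619.9 = 24.9 m/s

V_stall = 24.9 m/s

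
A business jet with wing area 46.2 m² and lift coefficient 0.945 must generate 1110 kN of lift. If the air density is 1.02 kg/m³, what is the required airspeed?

L = ½ρv²S·CL ⇒ v = √(2L/(ρ·S·CL))
v = √(2 × 1.11×10^6 / (1.02 × 46.2 × 0.945)) = √49850 = 223 m/s

v = 223 m/s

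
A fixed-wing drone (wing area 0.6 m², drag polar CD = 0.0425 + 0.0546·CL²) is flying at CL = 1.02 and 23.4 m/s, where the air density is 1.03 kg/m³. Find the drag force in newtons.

D = 16.8 N

CD = 0.0425 + 0.0546 × 1.02² = 0.09931
D = ½ρv²S·CD = ½ × 1.03 × 23.4² × 0.6 × 0.09931 = 16.8 N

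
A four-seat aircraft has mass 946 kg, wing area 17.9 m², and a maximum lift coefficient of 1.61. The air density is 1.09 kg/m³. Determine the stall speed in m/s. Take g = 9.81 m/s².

V_stall = 24.3 m/s

Stall occurs when L = W at CL,max. W = mg = 946 × 9.81 = 9280 N.
V_stall = √(2W/(ρ·S·CL,max)) = √(2 × 9280 / (1.09 × 17.9 × 1.61))
V_stall = √590.9 = 24.3 m/s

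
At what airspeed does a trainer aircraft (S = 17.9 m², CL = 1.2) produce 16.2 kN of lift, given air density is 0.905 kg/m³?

v = 40.8 m/s

L = ½ρv²S·CL ⇒ v = √(2L/(ρ·S·CL))
v = √(2 × 16200 / (0.905 × 17.9 × 1.2)) = √1667 = 40.8 m/s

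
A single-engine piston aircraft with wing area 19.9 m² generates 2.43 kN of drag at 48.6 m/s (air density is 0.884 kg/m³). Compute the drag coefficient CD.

CD = 0.117

From D = ½ρv²S·CD, rearranging gives CD = 2D/(ρv²S).
CD = 2 × 2430 / (0.884 × 48.6² × 19.9) = 0.117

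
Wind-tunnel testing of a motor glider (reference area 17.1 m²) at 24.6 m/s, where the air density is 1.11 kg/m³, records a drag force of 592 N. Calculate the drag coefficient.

From D = ½ρv²S·CD, rearranging gives CD = 2D/(ρv²S).
CD = 2 × 592 / (1.11 × 24.6² × 17.1) = 0.103

CD = 0.103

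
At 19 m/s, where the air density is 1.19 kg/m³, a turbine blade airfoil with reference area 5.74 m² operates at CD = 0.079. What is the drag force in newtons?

D = 97.4 N

D = ½ρv²S·CD = ½ × 1.19 × 19² × 5.74 × 0.079 = 97.4 N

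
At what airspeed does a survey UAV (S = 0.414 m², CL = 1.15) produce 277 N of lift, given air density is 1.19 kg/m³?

L = ½ρv²S·CL ⇒ v = √(2L/(ρ·S·CL))
v = √(2 × 277 / (1.19 × 0.414 × 1.15)) = √977.8 = 31.3 m/s

v = 31.3 m/s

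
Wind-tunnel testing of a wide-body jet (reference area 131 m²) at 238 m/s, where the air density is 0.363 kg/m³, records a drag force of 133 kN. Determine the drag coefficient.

From D = ½ρv²S·CD, rearranging gives CD = 2D/(ρv²S).
CD = 2 × 1.33×10^5 / (0.363 × 238² × 131) = 0.0988

CD = 0.0988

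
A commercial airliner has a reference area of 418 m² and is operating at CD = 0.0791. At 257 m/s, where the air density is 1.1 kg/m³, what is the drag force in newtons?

D = 1.2×10^6 N

Dynamic pressure q = ½ρv² = ½ × 1.1 × 257² = 36330 Pa.
D = q·S·CD = 36330 × 418 × 0.0791 = 1.2×10^6 N ≈ 1200 kN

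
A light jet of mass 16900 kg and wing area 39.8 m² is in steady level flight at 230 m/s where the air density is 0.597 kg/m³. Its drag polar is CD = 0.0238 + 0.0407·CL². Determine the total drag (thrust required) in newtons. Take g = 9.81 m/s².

Weight W = mg = 16900 × 9.81 = 1.6579×10^5 N; in level flight L = W.
q = ½ρv² = ½ × 0.597 × 230² = 15790 Pa.
CL = W/(q·S) = 1.6579×10^5 / (15790 × 39.8) = 0.2638.
CD = 0.0238 + 0.0407 × 0.2638² = 0.02663.
D = q·S·CD = 15790 × 39.8 × 0.02663 = 16740 N

D = 16700 N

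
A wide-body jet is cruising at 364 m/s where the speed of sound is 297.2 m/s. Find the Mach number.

M = v/a = 364 / 297.2 = 1.22

M = 1.22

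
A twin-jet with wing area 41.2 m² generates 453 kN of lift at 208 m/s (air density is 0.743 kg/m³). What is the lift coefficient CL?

CL = 0.684

From L = ½ρv²S·CL, rearranging gives CL = 2L/(ρv²S).
CL = 2 × 4.53×10^5 / (0.743 × 208² × 41.2) = 0.684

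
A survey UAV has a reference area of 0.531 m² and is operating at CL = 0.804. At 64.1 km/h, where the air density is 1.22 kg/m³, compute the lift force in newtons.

Convert speed: v = 64.1 km/h ÷ 3.6 = 17.81 m/s.
Dynamic pressure q = ½ρv² = ½ × 1.22 × 17.81² = 193.4 Pa.
L = q·S·CL = 193.4 × 0.531 × 0.804 = 82.6 N

L = 82.6 N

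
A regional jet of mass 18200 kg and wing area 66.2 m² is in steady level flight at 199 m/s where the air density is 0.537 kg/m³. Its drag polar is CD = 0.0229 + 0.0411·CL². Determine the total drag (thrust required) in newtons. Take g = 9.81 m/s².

Level flight ⇒ L = W = m·g = 18200 × 9.81 = 1.7854×10^5 N.
Dynamic pressure q = 0.5 × 0.537 × 199² = 10630 Pa.
CL = 2W/(ρv²S) = 2×1.7854×10^5/(0.537×199²×66.2) = 0.2536.
CD = 0.0229 + 0.0411 × 0.2536² = 0.02554.
D = q·S·CD = 10630 × 66.2 × 0.02554 = 17980 N

D = 18000 N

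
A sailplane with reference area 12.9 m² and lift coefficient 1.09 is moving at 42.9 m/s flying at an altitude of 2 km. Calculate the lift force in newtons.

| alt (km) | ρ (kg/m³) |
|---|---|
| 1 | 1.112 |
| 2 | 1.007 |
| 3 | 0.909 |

At 2 km, from the table: ρ = 1.007 kg/m³.
Dynamic pressure q = ½ρv² = ½ × 1.007 × 42.9² = 926.6 Pa.
L = q·S·CL = 926.6 × 12.9 × 1.09 = 13000 N ≈ 13 kN

L = 13000 N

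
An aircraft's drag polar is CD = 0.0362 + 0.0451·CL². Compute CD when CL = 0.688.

CD = 0.0362 + 0.0451 × 0.688² = 0.0362 + 0.02135 = 0.0575

CD = 0.0575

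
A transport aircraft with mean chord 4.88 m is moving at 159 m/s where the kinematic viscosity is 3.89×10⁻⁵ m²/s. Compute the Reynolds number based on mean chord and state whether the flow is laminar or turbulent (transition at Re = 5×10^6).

Re = v·c/ν = 159 × 4.88 / (3.89×10⁻⁵) = 1.99×10^7
Since 1.99×10^7 > 5×10^6, the flow is turbulent.

Re = 1.99×10^7 (turbulent)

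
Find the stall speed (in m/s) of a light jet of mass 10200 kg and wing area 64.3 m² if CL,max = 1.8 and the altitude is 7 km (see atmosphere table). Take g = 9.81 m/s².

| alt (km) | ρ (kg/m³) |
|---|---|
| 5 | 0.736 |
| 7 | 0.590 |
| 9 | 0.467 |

At 7 km, from the table: ρ = 0.590 kg/m³.
Stall occurs when L = W at CL,max. W = mg = 10200 × 9.81 = 1.001×10^5 N.
From L = ½ρV²S·CL,max = W: V_stall = √(2W/(ρSCL,max)) = √(2·1.001×10^5/(0.59·64.3·1.8))
V_stall = √2931 = 54.1 m/s

V_stall = 54.1 m/s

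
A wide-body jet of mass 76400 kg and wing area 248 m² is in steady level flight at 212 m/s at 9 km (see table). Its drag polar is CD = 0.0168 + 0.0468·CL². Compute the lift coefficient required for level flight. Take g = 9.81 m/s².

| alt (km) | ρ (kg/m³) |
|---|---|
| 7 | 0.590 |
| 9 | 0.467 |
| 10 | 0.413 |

At 9 km, from the table: ρ = 0.467 kg/m³.
In steady level flight, lift balances weight: W = mg = 76400 × 9.81 = 7.4948×10^5 N.
Dynamic pressure q = 0.5 × 0.467 × 212² = 10490 Pa.
Required CL = L/(qS) = 7.4948×10^5/(10490·248) = 0.288.

CL = 0.288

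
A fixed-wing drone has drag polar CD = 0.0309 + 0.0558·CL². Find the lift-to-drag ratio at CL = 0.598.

CD = 0.0309 + 0.0558 × 0.598² = 0.05085
L/D = CL/CD = 0.598 / 0.05085 = 11.8

L/D = 11.8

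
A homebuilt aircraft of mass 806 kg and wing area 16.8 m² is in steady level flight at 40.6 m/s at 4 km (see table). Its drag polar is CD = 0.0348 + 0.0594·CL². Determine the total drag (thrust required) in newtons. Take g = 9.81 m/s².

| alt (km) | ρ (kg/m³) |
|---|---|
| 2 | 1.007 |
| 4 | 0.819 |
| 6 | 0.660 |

At 4 km, from the table: ρ = 0.819 kg/m³.
In steady level flight, lift balances weight: W = mg = 806 × 9.81 = 7906.9 N.
Dynamic pressure q = 0.5 × 0.819 × 40.6² = 675 Pa.
CL = 2W/(ρv²S) = 2×7906.9/(0.819×40.6²×16.8) = 0.6973.
CD = 0.0348 + 0.0594 × 0.6973² = 0.06368.
D = q·S·CD = 675 × 16.8 × 0.06368 = 722.1 N

D = 722 N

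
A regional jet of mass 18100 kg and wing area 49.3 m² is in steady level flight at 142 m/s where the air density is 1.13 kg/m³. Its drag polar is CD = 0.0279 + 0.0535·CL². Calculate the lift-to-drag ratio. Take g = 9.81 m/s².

Weight W = mg = 18100 × 9.81 = 1.7756×10^5 N; in level flight L = W.
Dynamic pressure q = 0.5 × 1.13 × 142² = 11390 Pa.
CL = W/(q·S) = 1.7756×10^5 / (11390 × 49.3) = 0.3161.
CD = 0.0279 + 0.0535 × 0.3161² = 0.03325.
L/D = CL/CD = 0.3161 / 0.03325 = 9.51

L/D = 9.51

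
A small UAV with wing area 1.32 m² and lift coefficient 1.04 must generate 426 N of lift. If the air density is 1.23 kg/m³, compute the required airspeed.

v = 22.5 m/s

L = ½ρv²S·CL ⇒ v = √(2L/(ρ·S·CL))
v = √(2 × 426 / (1.23 × 1.32 × 1.04)) = √504.6 = 22.5 m/s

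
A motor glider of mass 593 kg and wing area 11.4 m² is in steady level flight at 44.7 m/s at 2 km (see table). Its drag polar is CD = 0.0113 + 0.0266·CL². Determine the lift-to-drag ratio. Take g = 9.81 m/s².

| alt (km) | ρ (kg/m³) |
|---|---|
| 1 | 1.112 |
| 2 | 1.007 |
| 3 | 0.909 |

At 2 km, from the table: ρ = 1.007 kg/m³.
In steady level flight, lift balances weight: W = mg = 593 × 9.81 = 5817.3 N.
q = ½ρv² = ½ × 1.007 × 44.7² = 1006 Pa.
CL = 2W/(ρv²S) = 2×5817.3/(1.007×44.7²×11.4) = 0.5072.
CD = 0.0113 + 0.0266 × 0.5072² = 0.01814.
L/D = CL/CD = 0.5072 / 0.01814 = 28

L/D = 28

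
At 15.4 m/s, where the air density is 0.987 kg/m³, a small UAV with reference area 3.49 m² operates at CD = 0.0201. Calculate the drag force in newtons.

D = 8.21 N

Dynamic pressure q = ½ρv² = ½ × 0.987 × 15.4² = 117 Pa.
D = q·S·CD = 117 × 3.49 × 0.0201 = 8.21 N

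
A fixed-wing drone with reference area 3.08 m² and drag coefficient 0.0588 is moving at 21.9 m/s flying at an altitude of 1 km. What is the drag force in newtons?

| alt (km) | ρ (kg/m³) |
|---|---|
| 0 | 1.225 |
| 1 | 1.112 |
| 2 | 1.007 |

At 1 km, from the table: ρ = 1.112 kg/m³.
Dynamic pressure q = ½ρv² = ½ × 1.112 × 21.9² = 266.7 Pa.
D = q·S·CD = 266.7 × 3.08 × 0.0588 = 48.3 N

D = 48.3 N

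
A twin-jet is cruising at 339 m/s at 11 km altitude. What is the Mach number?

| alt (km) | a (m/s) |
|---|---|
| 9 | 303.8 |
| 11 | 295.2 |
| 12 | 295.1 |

M = 1.15

At 11 km, from the table: a = 295.2 m/s.
M = v/a = 339 / 295.2 = 1.15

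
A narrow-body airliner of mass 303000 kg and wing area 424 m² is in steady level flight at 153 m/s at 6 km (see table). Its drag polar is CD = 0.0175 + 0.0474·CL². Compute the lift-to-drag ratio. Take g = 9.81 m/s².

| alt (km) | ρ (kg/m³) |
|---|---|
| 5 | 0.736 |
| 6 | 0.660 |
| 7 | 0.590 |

L/D = 16.1

At 6 km, from the table: ρ = 0.660 kg/m³.
Level flight ⇒ L = W = m·g = 303000 × 9.81 = 2.9724×10^6 N.
Dynamic pressure q = 0.5 × 0.66 × 153² = 7725 Pa.
CL = W/(q·S) = 2.9724×10^6 / (7725 × 424) = 0.9075.
CD = 0.0175 + 0.0474 × 0.9075² = 0.05654.
L/D = CL/CD = 0.9075 / 0.05654 = 16.1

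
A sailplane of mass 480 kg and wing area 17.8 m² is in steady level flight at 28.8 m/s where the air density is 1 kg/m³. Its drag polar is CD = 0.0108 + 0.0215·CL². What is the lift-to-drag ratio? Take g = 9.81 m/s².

Level flight ⇒ L = W = m·g = 480 × 9.81 = 4708.8 N.
Dynamic pressure q = 0.5 × 1 × 28.8² = 414.7 Pa.
CL = 2W/(ρv²S) = 2×4708.8/(1×28.8²×17.8) = 0.6379.
CD = 0.0108 + 0.0215 × 0.6379² = 0.01955.
L/D = CL/CD = 0.6379 / 0.01955 = 32.6

L/D = 32.6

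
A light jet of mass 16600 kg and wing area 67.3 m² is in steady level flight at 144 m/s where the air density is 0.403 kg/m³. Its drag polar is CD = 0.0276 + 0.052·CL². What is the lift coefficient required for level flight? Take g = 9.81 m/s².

CL = 0.579

Level flight ⇒ L = W = m·g = 16600 × 9.81 = 1.6285×10^5 N.
q = ½ρv² = ½ × 0.403 × 144² = 4178 Pa.
Required CL = L/(qS) = 1.6285×10^5/(4178·67.3) = 0.5791.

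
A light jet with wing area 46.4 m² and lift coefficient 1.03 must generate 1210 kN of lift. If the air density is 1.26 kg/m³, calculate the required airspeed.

v = 200 m/s

L = ½ρv²S·CL ⇒ v = √(2L/(ρ·S·CL))
v = √(2 × 1.21×10^6 / (1.26 × 46.4 × 1.03)) = √40190 = 200 m/s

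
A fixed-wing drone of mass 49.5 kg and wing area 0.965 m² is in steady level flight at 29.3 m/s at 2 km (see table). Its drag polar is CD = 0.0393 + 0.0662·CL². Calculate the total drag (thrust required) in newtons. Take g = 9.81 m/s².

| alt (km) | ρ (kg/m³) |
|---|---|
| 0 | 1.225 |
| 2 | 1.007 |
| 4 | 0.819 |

D = 53.8 N

At 2 km, from the table: ρ = 1.007 kg/m³.
Level flight ⇒ L = W = m·g = 49.5 × 9.81 = 485.6 N.
q = ½ρv² = ½ × 1.007 × 29.3² = 432.2 Pa.
CL = W/(q·S) = 485.6 / (432.2 × 0.965) = 1.164.
CD = 0.0393 + 0.0662 × 1.164² = 0.129.
D = q·S·CD = 432.2 × 0.965 × 0.129 = 53.82 N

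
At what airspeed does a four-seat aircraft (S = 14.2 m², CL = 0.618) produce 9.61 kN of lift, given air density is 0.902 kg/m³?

L = ½ρv²S·CL ⇒ v = √(2L/(ρ·S·CL))
v = √(2 × 9610 / (0.902 × 14.2 × 0.618)) = √2428 = 49.3 m/s

v = 49.3 m/s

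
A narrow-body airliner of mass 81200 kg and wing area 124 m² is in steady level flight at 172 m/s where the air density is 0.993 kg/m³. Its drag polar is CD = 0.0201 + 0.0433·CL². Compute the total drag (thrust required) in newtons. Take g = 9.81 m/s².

Weight W = mg = 81200 × 9.81 = 7.9657×10^5 N; in level flight L = W.
q = ½ρv² = ½ × 0.993 × 172² = 14690 Pa.
CL = W/(q·S) = 7.9657×10^5 / (14690 × 124) = 0.4373.
CD = 0.0201 + 0.0433 × 0.4373² = 0.02838.
D = q·S·CD = 14690 × 124 × 0.02838 = 51690 N

D = 51700 N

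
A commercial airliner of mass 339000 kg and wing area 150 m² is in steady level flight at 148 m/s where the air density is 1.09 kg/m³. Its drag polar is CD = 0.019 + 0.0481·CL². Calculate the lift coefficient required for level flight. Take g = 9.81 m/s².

Weight W = mg = 339000 × 9.81 = 3.3256×10^6 N; in level flight L = W.
q = ½ρv² = ½ × 1.09 × 148² = 11940 Pa.
CL = W/(q·S) = 3.3256×10^6 / (11940 × 150) = 1.857.

CL = 1.86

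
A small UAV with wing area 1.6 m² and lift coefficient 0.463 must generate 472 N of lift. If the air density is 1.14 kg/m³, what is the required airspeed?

L = ½ρv²S·CL ⇒ v = √(2L/(ρ·S·CL))
v = √(2 × 472 / (1.14 × 1.6 × 0.463)) = √1118 = 33.4 m/s

v = 33.4 m/s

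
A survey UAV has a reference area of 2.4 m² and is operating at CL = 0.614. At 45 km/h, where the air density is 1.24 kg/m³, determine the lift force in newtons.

Convert speed: v = 45 km/h ÷ 3.6 = 12.5 m/s.
L = ½ρv²S·CL = ½ × 1.24 × 12.5² × 2.4 × 0.614 = 143 N

L = 143 N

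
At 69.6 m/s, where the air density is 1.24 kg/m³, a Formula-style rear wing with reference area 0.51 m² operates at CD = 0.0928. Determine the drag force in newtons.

Dynamic pressure q = ½ρv² = ½ × 1.24 × 69.6² = 3003 Pa.
D = q·S·CD = 3003 × 0.51 × 0.0928 = 142 N

D = 142 N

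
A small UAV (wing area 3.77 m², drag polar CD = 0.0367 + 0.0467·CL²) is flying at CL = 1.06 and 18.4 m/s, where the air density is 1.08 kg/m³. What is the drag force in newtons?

CD = 0.0367 + 0.0467 × 1.06² = 0.08917
D = ½ρv²S·CD = ½ × 1.08 × 18.4² × 3.77 × 0.08917 = 61.5 N

D = 61.5 N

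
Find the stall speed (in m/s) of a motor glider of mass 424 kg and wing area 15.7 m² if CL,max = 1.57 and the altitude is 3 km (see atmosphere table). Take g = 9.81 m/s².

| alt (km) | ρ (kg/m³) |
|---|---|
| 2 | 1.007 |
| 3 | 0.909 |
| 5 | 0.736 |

V_stall = 19.3 m/s

At 3 km, from the table: ρ = 0.909 kg/m³.
At stall, lift equals weight: L = W = m·g = 424 × 9.81 = 4159 N.
V_stall = √(2W/(ρ·S·CL,max)) = √(2 × 4159 / (0.909 × 15.7 × 1.57))
V_stall = √371.3 = 19.3 m/s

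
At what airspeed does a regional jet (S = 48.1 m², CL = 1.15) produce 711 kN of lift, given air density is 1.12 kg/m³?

L = ½ρv²S·CL ⇒ v = √(2L/(ρ·S·CL))
v = √(2 × 7.11×10^5 / (1.12 × 48.1 × 1.15)) = √22950 = 152 m/s

v = 152 m/s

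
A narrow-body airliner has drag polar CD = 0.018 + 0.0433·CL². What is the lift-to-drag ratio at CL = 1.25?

L/D = 14.6

CD = 0.018 + 0.0433 × 1.25² = 0.08566
L/D = CL/CD = 1.25 / 0.08566 = 14.6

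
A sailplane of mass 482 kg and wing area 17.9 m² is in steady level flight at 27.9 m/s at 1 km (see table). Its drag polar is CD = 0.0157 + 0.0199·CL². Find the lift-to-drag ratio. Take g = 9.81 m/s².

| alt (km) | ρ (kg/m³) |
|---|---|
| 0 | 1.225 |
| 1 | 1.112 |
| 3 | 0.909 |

At 1 km, from the table: ρ = 1.112 kg/m³.
Weight W = mg = 482 × 9.81 = 4728.4 N; in level flight L = W.
Dynamic pressure q = 0.5 × 1.112 × 27.9² = 432.8 Pa.
CL = W/(q·S) = 4728.4 / (432.8 × 17.9) = 0.6104.
CD = 0.0157 + 0.0199 × 0.6104² = 0.02311.
L/D = CL/CD = 0.6104 / 0.02311 = 26.4

L/D = 26.4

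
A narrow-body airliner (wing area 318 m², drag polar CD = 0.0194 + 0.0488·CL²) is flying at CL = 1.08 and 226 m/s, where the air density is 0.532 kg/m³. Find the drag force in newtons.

D = 3.3×10^5 N

CD = 0.0194 + 0.0488 × 1.08² = 0.07632
D = ½ρv²S·CD = ½ × 0.532 × 226² × 318 × 0.07632 = 3.3×10^5 N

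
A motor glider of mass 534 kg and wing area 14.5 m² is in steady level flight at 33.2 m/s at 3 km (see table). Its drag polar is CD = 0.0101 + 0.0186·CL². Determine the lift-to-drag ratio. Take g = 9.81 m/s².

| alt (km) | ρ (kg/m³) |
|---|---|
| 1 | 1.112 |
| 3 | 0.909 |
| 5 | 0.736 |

At 3 km, from the table: ρ = 0.909 kg/m³.
In steady level flight, lift balances weight: W = mg = 534 × 9.81 = 5238.5 N.
q = ½ρv² = ½ × 0.909 × 33.2² = 501 Pa.
Required CL = L/(qS) = 5238.5/(501·14.5) = 0.7212.
CD = 0.0101 + 0.0186 × 0.7212² = 0.01977.
L/D = CL/CD = 0.7212 / 0.01977 = 36.5

L/D = 36.5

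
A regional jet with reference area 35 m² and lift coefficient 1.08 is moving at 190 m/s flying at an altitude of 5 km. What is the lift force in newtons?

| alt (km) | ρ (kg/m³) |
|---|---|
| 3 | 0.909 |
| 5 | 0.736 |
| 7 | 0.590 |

L = 5.02×10^5 N

At 5 km, from the table: ρ = 0.736 kg/m³.
L = ½ρv²S·CL = ½ × 0.736 × 190² × 35 × 1.08 = 5.02×10^5 N ≈ 502 kN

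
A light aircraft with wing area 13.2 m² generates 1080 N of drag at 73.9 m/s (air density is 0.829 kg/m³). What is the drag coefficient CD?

From D = ½ρv²S·CD, rearranging gives CD = 2D/(ρv²S).
CD = 2 × 1080 / (0.829 × 73.9² × 13.2) = 0.0361

CD = 0.0361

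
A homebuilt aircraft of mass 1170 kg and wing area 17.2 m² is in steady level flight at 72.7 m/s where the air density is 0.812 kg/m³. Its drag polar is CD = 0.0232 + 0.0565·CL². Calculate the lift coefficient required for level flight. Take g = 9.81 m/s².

Level flight ⇒ L = W = m·g = 1170 × 9.81 = 11478 N.
Dynamic pressure q = 0.5 × 0.812 × 72.7² = 2146 Pa.
Required CL = L/(qS) = 11478/(2146·17.2) = 0.311.

CL = 0.311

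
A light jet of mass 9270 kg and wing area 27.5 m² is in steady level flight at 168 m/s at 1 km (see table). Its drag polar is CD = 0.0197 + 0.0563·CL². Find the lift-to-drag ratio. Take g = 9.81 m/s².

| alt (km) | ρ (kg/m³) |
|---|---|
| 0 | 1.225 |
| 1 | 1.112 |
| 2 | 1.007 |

At 1 km, from the table: ρ = 1.112 kg/m³.
Level flight ⇒ L = W = m·g = 9270 × 9.81 = 90939 N.
Dynamic pressure q = 0.5 × 1.112 × 168² = 15690 Pa.
CL = W/(q·S) = 90939 / (15690 × 27.5) = 0.2107.
CD = 0.0197 + 0.0563 × 0.2107² = 0.0222.
L/D = CL/CD = 0.2107 / 0.0222 = 9.49

L/D = 9.49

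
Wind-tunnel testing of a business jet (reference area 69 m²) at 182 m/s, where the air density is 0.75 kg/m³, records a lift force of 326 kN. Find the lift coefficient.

From L = ½ρv²S·CL, rearranging gives CL = 2L/(ρv²S).
CL = 2 × 3.26×10^5 / (0.75 × 182² × 69) = 0.38

CL = 0.38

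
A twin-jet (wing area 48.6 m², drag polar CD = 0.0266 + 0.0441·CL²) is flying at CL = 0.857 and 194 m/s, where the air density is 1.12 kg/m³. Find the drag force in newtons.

D = 60400 N

CD = 0.0266 + 0.0441 × 0.857² = 0.05899
D = ½ρv²S·CD = ½ × 1.12 × 194² × 48.6 × 0.05899 = 60400 N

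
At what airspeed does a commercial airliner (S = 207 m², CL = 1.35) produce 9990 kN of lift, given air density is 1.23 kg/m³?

L = ½ρv²S·CL ⇒ v = √(2L/(ρ·S·CL))
v = √(2 × 9.99×10^6 / (1.23 × 207 × 1.35)) = √58130 = 241 m/s

v = 241 m/s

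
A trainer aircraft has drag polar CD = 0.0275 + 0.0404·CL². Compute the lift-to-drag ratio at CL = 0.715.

L/D = 14.8

CD = 0.0275 + 0.0404 × 0.715² = 0.04815
L/D = CL/CD = 0.715 / 0.04815 = 14.8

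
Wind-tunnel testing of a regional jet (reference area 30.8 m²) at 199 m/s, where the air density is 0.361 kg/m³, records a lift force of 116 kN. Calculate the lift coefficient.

CL = 0.527

From L = ½ρv²S·CL, rearranging gives CL = 2L/(ρv²S).
CL = 2 × 1.16×10^5 / (0.361 × 199² × 30.8) = 0.527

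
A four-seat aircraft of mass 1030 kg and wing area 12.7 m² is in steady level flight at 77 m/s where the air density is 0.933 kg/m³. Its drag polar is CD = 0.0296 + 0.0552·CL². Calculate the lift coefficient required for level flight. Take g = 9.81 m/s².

CL = 0.288

In steady level flight, lift balances weight: W = mg = 1030 × 9.81 = 10104 N.
q = ½ρv² = ½ × 0.933 × 77² = 2766 Pa.
Required CL = L/(qS) = 10104/(2766·12.7) = 0.2877.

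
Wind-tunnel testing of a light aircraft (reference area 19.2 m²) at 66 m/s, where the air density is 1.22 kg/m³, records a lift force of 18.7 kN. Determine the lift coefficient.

From L = ½ρv²S·CL, rearranging gives CL = 2L/(ρv²S).
CL = 2 × 18700 / (1.22 × 66² × 19.2) = 0.367

CL = 0.367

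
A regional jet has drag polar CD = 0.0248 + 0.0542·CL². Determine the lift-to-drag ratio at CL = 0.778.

CD = 0.0248 + 0.0542 × 0.778² = 0.05761
L/D = CL/CD = 0.778 / 0.05761 = 13.5

L/D = 13.5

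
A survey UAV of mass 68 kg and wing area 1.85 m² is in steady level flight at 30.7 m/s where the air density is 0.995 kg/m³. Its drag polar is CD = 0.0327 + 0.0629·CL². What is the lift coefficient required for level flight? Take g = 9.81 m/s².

In steady level flight, lift balances weight: W = mg = 68 × 9.81 = 667.08 N.
Dynamic pressure q = 0.5 × 0.995 × 30.7² = 468.9 Pa.
Required CL = L/(qS) = 667.08/(468.9·1.85) = 0.769.

CL = 0.769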